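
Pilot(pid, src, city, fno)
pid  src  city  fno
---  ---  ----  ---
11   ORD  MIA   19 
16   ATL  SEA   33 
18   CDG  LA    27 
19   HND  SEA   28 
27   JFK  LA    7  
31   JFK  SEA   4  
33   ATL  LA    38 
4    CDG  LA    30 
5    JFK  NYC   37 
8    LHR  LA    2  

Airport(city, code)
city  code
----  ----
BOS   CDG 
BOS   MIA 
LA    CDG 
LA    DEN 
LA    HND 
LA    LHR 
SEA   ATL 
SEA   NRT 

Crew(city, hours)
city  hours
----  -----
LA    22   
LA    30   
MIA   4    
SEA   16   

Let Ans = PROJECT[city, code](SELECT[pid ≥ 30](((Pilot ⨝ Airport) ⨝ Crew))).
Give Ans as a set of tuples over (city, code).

{(LA, CDG), (LA, DEN), (LA, HND), (LA, LHR), (SEA, ATL), (SEA, NRT)}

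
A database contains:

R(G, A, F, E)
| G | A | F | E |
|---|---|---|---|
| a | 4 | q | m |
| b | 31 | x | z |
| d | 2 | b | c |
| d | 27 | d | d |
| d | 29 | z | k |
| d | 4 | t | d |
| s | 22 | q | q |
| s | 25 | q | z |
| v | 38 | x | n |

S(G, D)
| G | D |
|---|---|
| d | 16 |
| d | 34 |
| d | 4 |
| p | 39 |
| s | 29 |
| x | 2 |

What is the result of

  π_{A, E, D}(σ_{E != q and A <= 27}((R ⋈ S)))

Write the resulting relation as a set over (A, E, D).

Natural join on G: {(d, 2, b, c, 16), (d, 2, b, c, 34), (d, 2, b, c, 4), (d, 27, d, d, 16), (d, 27, d, d, 34), (d, 27, d, d, 4), (d, 29, z, k, 16), (d, 29, z, k, 34), (d, 29, z, k, 4), (d, 4, t, d, 16), (d, 4, t, d, 34), (d, 4, t, d, 4), (s, 22, q, q, 29), (s, 25, q, z, 29)}
Filtering on E != q and A <= 27 leaves {(d, 2, b, c, 16), (d, 2, b, c, 34), (d, 2, b, c, 4), (d, 27, d, d, 16), (d, 27, d, d, 34), (d, 27, d, d, 4), (d, 4, t, d, 16), (d, 4, t, d, 34), (d, 4, t, d, 4), (s, 25, q, z, 29)}.
Keep only column(s) A, E, D: {(2, c, 16), (2, c, 34), (2, c, 4), (25, z, 29), (27, d, 16), (27, d, 34), (27, d, 4), (4, d, 16), (4, d, 34), (4, d, 4)}

{(2, c, 16), (2, c, 34), (2, c, 4), (25, z, 29), (27, d, 16), (27, d, 34), (27, d, 4), (4, d, 16), (4, d, 34), (4, d, 4)}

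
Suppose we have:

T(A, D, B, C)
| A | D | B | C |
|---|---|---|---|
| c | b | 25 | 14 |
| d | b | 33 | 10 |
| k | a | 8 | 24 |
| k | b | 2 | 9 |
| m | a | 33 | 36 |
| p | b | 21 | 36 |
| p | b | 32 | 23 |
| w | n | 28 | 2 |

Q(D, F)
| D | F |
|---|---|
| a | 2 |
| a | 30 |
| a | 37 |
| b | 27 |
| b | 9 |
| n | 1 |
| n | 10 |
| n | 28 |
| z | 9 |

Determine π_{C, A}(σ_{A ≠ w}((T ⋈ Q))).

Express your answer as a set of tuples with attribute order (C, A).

{(10, d), (14, c), (23, p), (24, k), (36, m), (36, p), (9, k)}

Joining T and Q on D yields {(c, b, 25, 14, 27), (c, b, 25, 14, 9), (d, b, 33, 10, 27), (d, b, 33, 10, 9), (k, a, 8, 24, 2), (k, a, 8, 24, 30), (k, a, 8, 24, 37), (k, b, 2, 9, 27), (k, b, 2, 9, 9), (m, a, 33, 36, 2), (m, a, 33, 36, 30), (m, a, 33, 36, 37), (p, b, 21, 36, 27), (p, b, 21, 36, 9), (p, b, 32, 23, 27), (p, b, 32, 23, 9), (w, n, 28, 2, 1), (w, n, 28, 2, 10), (w, n, 28, 2, 28)}.
Selection A ≠ w: {(c, b, 25, 14, 27), (c, b, 25, 14, 9), (d, b, 33, 10, 27), (d, b, 33, 10, 9), (k, a, 8, 24, 2), (k, a, 8, 24, 30), (k, a, 8, 24, 37), (k, b, 2, 9, 27), (k, b, 2, 9, 9), (m, a, 33, 36, 2), (m, a, 33, 36, 30), (m, a, 33, 36, 37), (p, b, 21, 36, 27), (p, b, 21, 36, 9), (p, b, 32, 23, 27), (p, b, 32, 23, 9)}
π[C, A]: project onto (C, A) (9 duplicate(s) eliminated) → {(10, d), (14, c), (23, p), (24, k), (36, m), (36, p), (9, k)}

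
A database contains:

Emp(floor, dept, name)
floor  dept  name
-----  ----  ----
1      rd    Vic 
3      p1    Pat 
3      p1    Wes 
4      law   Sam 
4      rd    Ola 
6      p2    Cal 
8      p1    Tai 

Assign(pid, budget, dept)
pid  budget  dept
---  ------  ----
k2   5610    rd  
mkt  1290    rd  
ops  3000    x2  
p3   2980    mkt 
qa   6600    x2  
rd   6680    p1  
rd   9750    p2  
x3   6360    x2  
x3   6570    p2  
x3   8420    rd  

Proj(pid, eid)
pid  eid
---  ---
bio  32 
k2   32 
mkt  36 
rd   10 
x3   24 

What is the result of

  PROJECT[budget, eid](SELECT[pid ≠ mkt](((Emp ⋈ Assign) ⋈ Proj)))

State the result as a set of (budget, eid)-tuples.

{(5610, 32), (6570, 24), (6680, 10), (8420, 24), (9750, 10)}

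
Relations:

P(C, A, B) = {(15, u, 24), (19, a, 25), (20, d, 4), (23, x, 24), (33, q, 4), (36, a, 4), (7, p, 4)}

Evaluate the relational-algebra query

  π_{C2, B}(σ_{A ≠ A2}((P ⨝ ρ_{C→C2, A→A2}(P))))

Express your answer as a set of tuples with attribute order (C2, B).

ρ[C→C2, A→A2]: schema becomes (C2, A2, B); tuples unchanged.
Natural join on B: {(15, u, 24, 15, u), (15, u, 24, 23, x), (19, a, 25, 19, a), (20, d, 4, 20, d), (20, d, 4, 33, q), (20, d, 4, 36, a), (20, d, 4, 7, p), (23, x, 24, 15, u), (23, x, 24, 23, x), (33, q, 4, 20, d), (33, q, 4, 33, q), (33, q, 4, 36, a), (33, q, 4, 7, p), (36, a, 4, 20, d), (36, a, 4, 33, q), (36, a, 4, 36, a), (36, a, 4, 7, p), (7, p, 4, 20, d), (7, p, 4, 33, q), (7, p, 4, 36, a), (7, p, 4, 7, p)}
σ[A ≠ A2]: keep tuples satisfying A ≠ A2 → {(15, u, 24, 23, x), (20, d, 4, 33, q), (20, d, 4, 36, a), (20, d, 4, 7, p), (23, x, 24, 15, u), (33, q, 4, 20, d), (33, q, 4, 36, a), (33, q, 4, 7, p), (36, a, 4, 20, d), (36, a, 4, 33, q), (36, a, 4, 7, p), (7, p, 4, 20, d), (7, p, 4, 33, q), (7, p, 4, 36, a)}
π[C2, B]: project onto (C2, B) (8 duplicate(s) eliminated) → {(15, 24), (20, 4), (23, 24), (33, 4), (36, 4), (7, 4)}

{(15, 24), (20, 4), (23, 24), (33, 4), (36, 4), (7, 4)}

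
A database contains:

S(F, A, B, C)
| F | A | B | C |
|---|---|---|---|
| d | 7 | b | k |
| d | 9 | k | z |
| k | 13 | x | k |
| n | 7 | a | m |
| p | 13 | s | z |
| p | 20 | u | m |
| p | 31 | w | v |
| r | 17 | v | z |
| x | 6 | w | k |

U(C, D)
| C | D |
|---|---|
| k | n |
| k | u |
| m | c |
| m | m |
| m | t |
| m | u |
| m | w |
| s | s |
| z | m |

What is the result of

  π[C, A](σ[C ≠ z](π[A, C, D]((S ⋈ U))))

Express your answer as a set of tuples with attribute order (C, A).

Joining S and U on C yields {(d, 7, b, k, n), (d, 7, b, k, u), (d, 9, k, z, m), (k, 13, x, k, n), (k, 13, x, k, u), (n, 7, a, m, c), (n, 7, a, m, m), (n, 7, a, m, t), (n, 7, a, m, u), (n, 7, a, m, w), (p, 13, s, z, m), (p, 20, u, m, c), (p, 20, u, m, m), (p, 20, u, m, t), (p, 20, u, m, u), (p, 20, u, m, w), (r, 17, v, z, m), (x, 6, w, k, n), (x, 6, w, k, u)}.
π_{A, C, D} gives {(13, k, n), (13, k, u), (13, z, m), (17, z, m), (20, m, c), (20, m, m), (20, m, t), (20, m, u), (20, m, w), (6, k, n), (6, k, u), (7, k, n), (7, k, u), (7, m, c), (7, m, m), (7, m, t), (7, m, u), (7, m, w), (9, z, m)}.
Apply σ_{C ≠ z}; surviving tuples: {(13, k, n), (13, k, u), (20, m, c), (20, m, m), (20, m, t), (20, m, u), (20, m, w), (6, k, n), (6, k, u), (7, k, n), (7, k, u), (7, m, c), (7, m, m), (7, m, t), (7, m, u), (7, m, w)}
π_{C, A} gives {(k, 13), (k, 6), (k, 7), (m, 20), (m, 7)} (11 duplicate(s) eliminated).

{(k, 13), (k, 6), (k, 7), (m, 20), (m, 7)}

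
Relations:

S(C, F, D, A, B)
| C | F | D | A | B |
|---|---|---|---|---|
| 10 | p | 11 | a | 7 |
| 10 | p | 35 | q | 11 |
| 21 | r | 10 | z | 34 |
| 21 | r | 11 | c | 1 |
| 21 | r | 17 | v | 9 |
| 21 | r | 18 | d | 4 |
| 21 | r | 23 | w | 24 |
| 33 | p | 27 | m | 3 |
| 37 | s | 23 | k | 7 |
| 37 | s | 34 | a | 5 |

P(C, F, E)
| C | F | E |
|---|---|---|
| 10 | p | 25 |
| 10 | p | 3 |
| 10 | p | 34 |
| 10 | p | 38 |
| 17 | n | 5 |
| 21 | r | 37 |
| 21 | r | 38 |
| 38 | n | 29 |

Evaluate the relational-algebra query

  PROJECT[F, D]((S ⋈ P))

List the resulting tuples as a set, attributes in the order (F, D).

Natural join on C, F: {(10, p, 11, a, 7, 25), (10, p, 11, a, 7, 3), (10, p, 11, a, 7, 34), (10, p, 11, a, 7, 38), (10, p, 35, q, 11, 25), (10, p, 35, q, 11, 3), (10, p, 35, q, 11, 34), (10, p, 35, q, 11, 38), (21, r, 10, z, 34, 37), (21, r, 10, z, 34, 38), (21, r, 11, c, 1, 37), (21, r, 11, c, 1, 38), (21, r, 17, v, 9, 37), (21, r, 17, v, 9, 38), (21, r, 18, d, 4, 37), (21, r, 18, d, 4, 38), (21, r, 23, w, 24, 37), (21, r, 23, w, 24, 38)}
π_{F, D} gives {(p, 11), (p, 35), (r, 10), (r, 11), (r, 17), (r, 18), (r, 23)} (11 duplicate(s) eliminated).

{(p, 11), (p, 35), (r, 10), (r, 11), (r, 17), (r, 18), (r, 23)}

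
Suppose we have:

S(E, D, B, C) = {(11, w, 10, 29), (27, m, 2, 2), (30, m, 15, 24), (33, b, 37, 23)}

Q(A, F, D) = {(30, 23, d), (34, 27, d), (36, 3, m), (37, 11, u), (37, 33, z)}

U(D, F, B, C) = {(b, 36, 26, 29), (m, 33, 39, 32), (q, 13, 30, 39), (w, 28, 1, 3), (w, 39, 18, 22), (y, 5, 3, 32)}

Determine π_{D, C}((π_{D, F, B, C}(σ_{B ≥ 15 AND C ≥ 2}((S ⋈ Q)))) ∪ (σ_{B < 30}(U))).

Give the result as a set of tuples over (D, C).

{(b, 29), (m, 24), (w, 22), (w, 3), (y, 32)}

Joining S and Q on D yields {(27, m, 2, 2, 36, 3), (30, m, 15, 24, 36, 3)}.
Apply σ_{B ≥ 15 AND C ≥ 2}; surviving tuples: {(30, m, 15, 24, 36, 3)}
Keep only column(s) D, F, B, C: {(m, 3, 15, 24)}
Apply σ_{B < 30}; surviving tuples: {(b, 36, 26, 29), (w, 28, 1, 3), (w, 39, 18, 22), (y, 5, 3, 32)}
Set union of the two operands is {(b, 36, 26, 29), (m, 3, 15, 24), (w, 28, 1, 3), (w, 39, 18, 22), (y, 5, 3, 32)}.
Keep only column(s) D, C: {(b, 29), (m, 24), (w, 22), (w, 3), (y, 32)}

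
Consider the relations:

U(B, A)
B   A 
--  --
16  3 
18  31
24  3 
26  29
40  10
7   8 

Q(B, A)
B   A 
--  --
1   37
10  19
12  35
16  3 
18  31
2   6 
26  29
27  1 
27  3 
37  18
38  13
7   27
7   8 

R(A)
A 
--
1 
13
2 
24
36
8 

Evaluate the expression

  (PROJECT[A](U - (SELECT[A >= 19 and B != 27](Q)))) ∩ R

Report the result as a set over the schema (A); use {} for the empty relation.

{8}

σ[A >= 19 and B != 27]: keep tuples satisfying A >= 19 and B != 27 → {(1, 37), (10, 19), (12, 35), (18, 31), (26, 29), (7, 27)}
Set difference of the two operands is {(16, 3), (24, 3), (40, 10), (7, 8)}.
Projecting to A (1 duplicate(s) eliminated): {10, 3, 8}
Set intersection of the two operands is {8}.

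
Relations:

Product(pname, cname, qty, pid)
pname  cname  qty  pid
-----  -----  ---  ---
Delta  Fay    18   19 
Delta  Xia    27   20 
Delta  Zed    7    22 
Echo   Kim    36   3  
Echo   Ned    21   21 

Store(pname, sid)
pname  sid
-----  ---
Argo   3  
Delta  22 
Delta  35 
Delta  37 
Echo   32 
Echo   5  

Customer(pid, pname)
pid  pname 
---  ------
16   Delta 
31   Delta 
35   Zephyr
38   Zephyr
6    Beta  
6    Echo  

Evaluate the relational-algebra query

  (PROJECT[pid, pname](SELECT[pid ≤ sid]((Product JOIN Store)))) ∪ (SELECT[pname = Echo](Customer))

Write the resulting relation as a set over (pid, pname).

Product ⋈ Store (natural join on pname): {(Delta, Fay, 18, 19, 22), (Delta, Fay, 18, 19, 35), (Delta, Fay, 18, 19, 37), (Delta, Xia, 27, 20, 22), (Delta, Xia, 27, 20, 35), (Delta, Xia, 27, 20, 37), (Delta, Zed, 7, 22, 22), (Delta, Zed, 7, 22, 35), (Delta, Zed, 7, 22, 37), (Echo, Kim, 36, 3, 32), (Echo, Kim, 36, 3, 5), (Echo, Ned, 21, 21, 32), (Echo, Ned, 21, 21, 5)}
Filtering on pid ≤ sid leaves {(Delta, Fay, 18, 19, 22), (Delta, Fay, 18, 19, 35), (Delta, Fay, 18, 19, 37), (Delta, Xia, 27, 20, 22), (Delta, Xia, 27, 20, 35), (Delta, Xia, 27, 20, 37), (Delta, Zed, 7, 22, 22), (Delta, Zed, 7, 22, 35), (Delta, Zed, 7, 22, 37), (Echo, Kim, 36, 3, 32), (Echo, Kim, 36, 3, 5), (Echo, Ned, 21, 21, 32)}.
π[pid, pname]: project onto (pid, pname) (7 duplicate(s) eliminated) → {(19, Delta), (20, Delta), (21, Echo), (22, Delta), (3, Echo)}
Filtering on pname = Echo leaves {(6, Echo)}.
Set union of the two operands is {(19, Delta), (20, Delta), (21, Echo), (22, Delta), (3, Echo), (6, Echo)}.

{(19, Delta), (20, Delta), (21, Echo), (22, Delta), (3, Echo), (6, Echo)}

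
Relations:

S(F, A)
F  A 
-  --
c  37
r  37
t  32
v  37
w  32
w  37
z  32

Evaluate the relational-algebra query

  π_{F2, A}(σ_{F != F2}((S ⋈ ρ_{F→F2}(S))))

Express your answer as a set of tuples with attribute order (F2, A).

ρ[F→F2]: schema becomes (F2, A); tuples unchanged.
Joining S and ρ_{F→F2}(S) on A yields {(c, 37, c), (c, 37, r), (c, 37, v), (c, 37, w), (r, 37, c), (r, 37, r), (r, 37, v), (r, 37, w), (t, 32, t), (t, 32, w), (t, 32, z), (v, 37, c), (v, 37, r), (v, 37, v), (v, 37, w), (w, 32, t), (w, 32, w), (w, 32, z), (w, 37, c), (w, 37, r), (w, 37, v), (w, 37, w), (z, 32, t), (z, 32, w), (z, 32, z)}.
Selection F != F2: {(c, 37, r), (c, 37, v), (c, 37, w), (r, 37, c), (r, 37, v), (r, 37, w), (t, 32, w), (t, 32, z), (v, 37, c), (v, 37, r), (v, 37, w), (w, 32, t), (w, 32, z), (w, 37, c), (w, 37, r), (w, 37, v), (z, 32, t), (z, 32, w)}
Projecting to F2, A (11 duplicate(s) eliminated): {(c, 37), (r, 37), (t, 32), (v, 37), (w, 32), (w, 37), (z, 32)}

{(c, 37), (r, 37), (t, 32), (v, 37), (w, 32), (w, 37), (z, 32)}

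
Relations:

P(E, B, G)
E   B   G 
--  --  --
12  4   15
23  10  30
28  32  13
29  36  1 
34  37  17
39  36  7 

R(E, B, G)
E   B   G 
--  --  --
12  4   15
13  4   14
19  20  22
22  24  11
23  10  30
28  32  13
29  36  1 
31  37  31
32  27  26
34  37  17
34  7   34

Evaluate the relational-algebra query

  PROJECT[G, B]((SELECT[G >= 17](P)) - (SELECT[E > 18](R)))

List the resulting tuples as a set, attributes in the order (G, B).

Filtering on G >= 17 leaves {(23, 10, 30), (34, 37, 17)}.
Filtering on E > 18 leaves {(19, 20, 22), (22, 24, 11), (23, 10, 30), (28, 32, 13), (29, 36, 1), (31, 37, 31), (32, 27, 26), (34, 37, 17), (34, 7, 34)}.
Taking the difference: {}
π_{G, B} gives {}.

{}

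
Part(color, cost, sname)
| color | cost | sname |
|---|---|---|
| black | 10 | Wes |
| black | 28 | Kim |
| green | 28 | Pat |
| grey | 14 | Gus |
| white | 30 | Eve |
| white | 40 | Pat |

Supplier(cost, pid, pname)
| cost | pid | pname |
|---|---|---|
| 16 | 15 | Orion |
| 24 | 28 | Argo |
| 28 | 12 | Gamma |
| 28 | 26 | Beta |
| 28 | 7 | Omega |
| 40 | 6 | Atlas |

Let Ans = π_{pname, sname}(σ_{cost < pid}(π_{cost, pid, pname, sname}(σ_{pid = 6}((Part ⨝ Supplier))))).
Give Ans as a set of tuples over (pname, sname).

{}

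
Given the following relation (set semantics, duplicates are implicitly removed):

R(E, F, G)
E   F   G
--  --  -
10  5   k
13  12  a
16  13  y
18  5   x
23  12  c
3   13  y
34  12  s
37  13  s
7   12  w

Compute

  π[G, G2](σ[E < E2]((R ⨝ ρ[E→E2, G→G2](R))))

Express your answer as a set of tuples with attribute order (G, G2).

{(a, c), (a, s), (c, s), (k, x), (w, a), (w, c), (w, s), (y, s), (y, y)}

ρ[E→E2, G→G2]: schema becomes (E2, F, G2); tuples unchanged.
Natural join on F: {(10, 5, k, 10, k), (10, 5, k, 18, x), (13, 12, a, 13, a), (13, 12, a, 23, c), (13, 12, a, 34, s), (13, 12, a, 7, w), (16, 13, y, 16, y), (16, 13, y, 3, y), (16, 13, y, 37, s), (18, 5, x, 10, k), (18, 5, x, 18, x), (23, 12, c, 13, a), (23, 12, c, 23, c), (23, 12, c, 34, s), (23, 12, c, 7, w), (3, 13, y, 16, y), (3, 13, y, 3, y), (3, 13, y, 37, s), (34, 12, s, 13, a), (34, 12, s, 23, c), (34, 12, s, 34, s), (34, 12, s, 7, w), (37, 13, s, 16, y), (37, 13, s, 3, y), (37, 13, s, 37, s), (7, 12, w, 13, a), (7, 12, w, 23, c), (7, 12, w, 34, s), (7, 12, w, 7, w)}
σ[E < E2]: keep tuples satisfying E < E2 → {(10, 5, k, 18, x), (13, 12, a, 23, c), (13, 12, a, 34, s), (16, 13, y, 37, s), (23, 12, c, 34, s), (3, 13, y, 16, y), (3, 13, y, 37, s), (7, 12, w, 13, a), (7, 12, w, 23, c), (7, 12, w, 34, s)}
Projecting to G, G2 (1 duplicate(s) eliminated): {(a, c), (a, s), (c, s), (k, x), (w, a), (w, c), (w, s), (y, s), (y, y)}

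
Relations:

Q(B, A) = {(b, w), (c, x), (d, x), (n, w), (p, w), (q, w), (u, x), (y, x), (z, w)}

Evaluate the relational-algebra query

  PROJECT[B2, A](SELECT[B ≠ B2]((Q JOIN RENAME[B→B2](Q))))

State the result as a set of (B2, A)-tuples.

{(b, w), (c, x), (d, x), (n, w), (p, w), (q, w), (u, x), (y, x), (z, w)}

ρ[B→B2]: schema becomes (B2, A); tuples unchanged.
Natural join on A: {(b, w, b), (b, w, n), (b, w, p), (b, w, q), (b, w, z), (c, x, c), (c, x, d), (c, x, u), (c, x, y), (d, x, c), (d, x, d), (d, x, u), (d, x, y), (n, w, b), (n, w, n), (n, w, p), (n, w, q), (n, w, z), (p, w, b), (p, w, n), (p, w, p), (p, w, q), (p, w, z), (q, w, b), (q, w, n), (q, w, p), (q, w, q), (q, w, z), (u, x, c), (u, x, d), (u, x, u), (u, x, y), (y, x, c), (y, x, d), (y, x, u), (y, x, y), (z, w, b), (z, w, n), (z, w, p), (z, w, q), (z, w, z)}
Filtering on B ≠ B2 leaves {(b, w, n), (b, w, p), (b, w, q), (b, w, z), (c, x, d), (c, x, u), (c, x, y), (d, x, c), (d, x, u), (d, x, y), (n, w, b), (n, w, p), (n, w, q), (n, w, z), (p, w, b), (p, w, n), (p, w, q), (p, w, z), (q, w, b), (q, w, n), (q, w, p), (q, w, z), (u, x, c), (u, x, d), (u, x, y), (y, x, c), (y, x, d), (y, x, u), (z, w, b), (z, w, n), (z, w, p), (z, w, q)}.
π[B2, A]: project onto (B2, A) (23 duplicate(s) eliminated) → {(b, w), (c, x), (d, x), (n, w), (p, w), (q, w), (u, x), (y, x), (z, w)}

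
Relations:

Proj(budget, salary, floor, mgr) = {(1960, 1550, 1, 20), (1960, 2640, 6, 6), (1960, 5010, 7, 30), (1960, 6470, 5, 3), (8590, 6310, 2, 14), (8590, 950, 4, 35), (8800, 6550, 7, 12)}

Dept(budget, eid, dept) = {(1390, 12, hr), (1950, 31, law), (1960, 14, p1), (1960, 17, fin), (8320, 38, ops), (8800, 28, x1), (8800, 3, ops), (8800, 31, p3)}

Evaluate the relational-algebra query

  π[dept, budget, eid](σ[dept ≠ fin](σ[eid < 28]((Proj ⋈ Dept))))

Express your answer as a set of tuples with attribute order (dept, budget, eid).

Proj ⋈ Dept (natural join on budget): {(1960, 1550, 1, 20, 14, p1), (1960, 1550, 1, 20, 17, fin), (1960, 2640, 6, 6, 14, p1), (1960, 2640, 6, 6, 17, fin), (1960, 5010, 7, 30, 14, p1), (1960, 5010, 7, 30, 17, fin), (1960, 6470, 5, 3, 14, p1), (1960, 6470, 5, 3, 17, fin), (8800, 6550, 7, 12, 28, x1), (8800, 6550, 7, 12, 3, ops), (8800, 6550, 7, 12, 31, p3)}
Selection eid < 28: {(1960, 1550, 1, 20, 14, p1), (1960, 1550, 1, 20, 17, fin), (1960, 2640, 6, 6, 14, p1), (1960, 2640, 6, 6, 17, fin), (1960, 5010, 7, 30, 14, p1), (1960, 5010, 7, 30, 17, fin), (1960, 6470, 5, 3, 14, p1), (1960, 6470, 5, 3, 17, fin), (8800, 6550, 7, 12, 3, ops)}
Selection dept ≠ fin: {(1960, 1550, 1, 20, 14, p1), (1960, 2640, 6, 6, 14, p1), (1960, 5010, 7, 30, 14, p1), (1960, 6470, 5, 3, 14, p1), (8800, 6550, 7, 12, 3, ops)}
Projecting to dept, budget, eid (3 duplicate(s) eliminated): {(ops, 8800, 3), (p1, 1960, 14)}

{(ops, 8800, 3), (p1, 1960, 14)}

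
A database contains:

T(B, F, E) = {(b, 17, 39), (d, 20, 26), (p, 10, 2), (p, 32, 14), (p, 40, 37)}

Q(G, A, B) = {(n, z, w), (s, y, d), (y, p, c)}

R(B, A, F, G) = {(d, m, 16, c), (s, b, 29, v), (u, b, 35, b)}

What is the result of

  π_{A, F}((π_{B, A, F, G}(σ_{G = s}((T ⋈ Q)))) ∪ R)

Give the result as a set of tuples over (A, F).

{(b, 29), (b, 35), (m, 16), (y, 20)}

T ⋈ Q (natural join on B): {(d, 20, 26, s, y)}
Selection G = s: {(d, 20, 26, s, y)}
Keep only column(s) B, A, F, G: {(d, y, 20, s)}
Taking the union: {(d, m, 16, c), (d, y, 20, s), (s, b, 29, v), (u, b, 35, b)}
Keep only column(s) A, F: {(b, 29), (b, 35), (m, 16), (y, 20)}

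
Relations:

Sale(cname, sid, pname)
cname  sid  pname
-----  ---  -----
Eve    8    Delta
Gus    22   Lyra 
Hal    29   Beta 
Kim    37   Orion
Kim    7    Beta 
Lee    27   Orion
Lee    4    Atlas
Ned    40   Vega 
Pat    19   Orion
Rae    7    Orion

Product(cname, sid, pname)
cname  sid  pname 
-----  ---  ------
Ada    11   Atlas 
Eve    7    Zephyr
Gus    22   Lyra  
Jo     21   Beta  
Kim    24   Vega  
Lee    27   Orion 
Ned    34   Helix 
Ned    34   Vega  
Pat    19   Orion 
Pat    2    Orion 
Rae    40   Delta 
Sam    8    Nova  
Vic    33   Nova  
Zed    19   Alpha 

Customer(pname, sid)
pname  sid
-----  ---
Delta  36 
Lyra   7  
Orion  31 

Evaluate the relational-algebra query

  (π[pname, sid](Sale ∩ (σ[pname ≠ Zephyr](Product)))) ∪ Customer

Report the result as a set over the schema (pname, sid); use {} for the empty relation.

{(Delta, 36), (Lyra, 22), (Lyra, 7), (Orion, 19), (Orion, 27), (Orion, 31)}

σ[pname ≠ Zephyr]: keep tuples satisfying pname ≠ Zephyr → {(Ada, 11, Atlas), (Gus, 22, Lyra), (Jo, 21, Beta), (Kim, 24, Vega), (Lee, 27, Orion), (Ned, 34, Helix), (Ned, 34, Vega), (Pat, 19, Orion), (Pat, 2, Orion), (Rae, 40, Delta), (Sam, 8, Nova), (Vic, 33, Nova), (Zed, 19, Alpha)}
Taking the intersection: {(Gus, 22, Lyra), (Lee, 27, Orion), (Pat, 19, Orion)}
π[pname, sid]: project onto (pname, sid) → {(Lyra, 22), (Orion, 19), (Orion, 27)}
Taking the union: {(Delta, 36), (Lyra, 22), (Lyra, 7), (Orion, 19), (Orion, 27), (Orion, 31)}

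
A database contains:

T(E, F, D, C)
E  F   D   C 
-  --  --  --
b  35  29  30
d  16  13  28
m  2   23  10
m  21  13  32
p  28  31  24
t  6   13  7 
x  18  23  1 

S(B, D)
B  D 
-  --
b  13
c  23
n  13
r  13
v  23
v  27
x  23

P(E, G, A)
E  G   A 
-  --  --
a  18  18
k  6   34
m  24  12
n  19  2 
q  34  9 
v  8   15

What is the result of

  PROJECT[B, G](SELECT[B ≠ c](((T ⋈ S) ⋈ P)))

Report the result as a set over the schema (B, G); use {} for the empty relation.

{(b, 24), (n, 24), (r, 24), (v, 24), (x, 24)}

Joining T and S on D yields {(d, 16, 13, 28, b), (d, 16, 13, 28, n), (d, 16, 13, 28, r), (m, 2, 23, 10, c), (m, 2, 23, 10, v), (m, 2, 23, 10, x), (m, 21, 13, 32, b), (m, 21, 13, 32, n), (m, 21, 13, 32, r), (t, 6, 13, 7, b), (t, 6, 13, 7, n), (t, 6, 13, 7, r), (x, 18, 23, 1, c), (x, 18, 23, 1, v), (x, 18, 23, 1, x)}.
Joining (T ⋈ S) and P on E yields {(m, 2, 23, 10, c, 24, 12), (m, 2, 23, 10, v, 24, 12), (m, 2, 23, 10, x, 24, 12), (m, 21, 13, 32, b, 24, 12), (m, 21, 13, 32, n, 24, 12), (m, 21, 13, 32, r, 24, 12)}.
Selection B ≠ c: {(m, 2, 23, 10, v, 24, 12), (m, 2, 23, 10, x, 24, 12), (m, 21, 13, 32, b, 24, 12), (m, 21, 13, 32, n, 24, 12), (m, 21, 13, 32, r, 24, 12)}
Keep only column(s) B, G: {(b, 24), (n, 24), (r, 24), (v, 24), (x, 24)}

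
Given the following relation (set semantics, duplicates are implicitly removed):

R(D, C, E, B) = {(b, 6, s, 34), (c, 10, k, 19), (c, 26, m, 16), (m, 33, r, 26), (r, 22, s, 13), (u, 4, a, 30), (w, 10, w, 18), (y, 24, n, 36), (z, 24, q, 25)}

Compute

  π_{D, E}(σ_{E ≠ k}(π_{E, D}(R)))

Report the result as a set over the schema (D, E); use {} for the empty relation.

{(b, s), (c, m), (m, r), (r, s), (u, a), (w, w), (y, n), (z, q)}

Keep only column(s) E, D: {(a, u), (k, c), (m, c), (n, y), (q, z), (r, m), (s, b), (s, r), (w, w)}
Apply σ_{E ≠ k}; surviving tuples: {(a, u), (m, c), (n, y), (q, z), (r, m), (s, b), (s, r), (w, w)}
Keep only column(s) D, E: {(b, s), (c, m), (m, r), (r, s), (u, a), (w, w), (y, n), (z, q)}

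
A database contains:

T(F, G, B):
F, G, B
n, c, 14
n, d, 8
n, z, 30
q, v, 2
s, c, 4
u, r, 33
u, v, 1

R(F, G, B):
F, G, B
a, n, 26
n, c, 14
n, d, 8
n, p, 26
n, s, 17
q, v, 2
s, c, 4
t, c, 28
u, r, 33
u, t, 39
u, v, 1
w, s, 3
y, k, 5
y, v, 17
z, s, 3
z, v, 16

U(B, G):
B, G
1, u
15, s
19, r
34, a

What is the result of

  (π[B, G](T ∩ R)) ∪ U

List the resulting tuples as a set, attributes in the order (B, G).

Set intersection of the two operands is {(n, c, 14), (n, d, 8), (q, v, 2), (s, c, 4), (u, r, 33), (u, v, 1)}.
π_{B, G} gives {(1, v), (14, c), (2, v), (33, r), (4, c), (8, d)}.
Set union of the two operands is {(1, u), (1, v), (14, c), (15, s), (19, r), (2, v), (33, r), (34, a), (4, c), (8, d)}.

{(1, u), (1, v), (14, c), (15, s), (19, r), (2, v), (33, r), (34, a), (4, c), (8, d)}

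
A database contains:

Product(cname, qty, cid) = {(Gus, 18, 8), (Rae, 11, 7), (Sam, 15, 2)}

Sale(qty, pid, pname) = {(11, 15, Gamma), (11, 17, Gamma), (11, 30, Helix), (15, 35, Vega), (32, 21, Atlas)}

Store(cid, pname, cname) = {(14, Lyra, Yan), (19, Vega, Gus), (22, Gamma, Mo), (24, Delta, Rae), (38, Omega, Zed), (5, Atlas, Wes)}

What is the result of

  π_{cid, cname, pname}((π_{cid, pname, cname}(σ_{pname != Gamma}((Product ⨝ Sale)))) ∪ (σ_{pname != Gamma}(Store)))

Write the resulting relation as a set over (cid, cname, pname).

{(14, Yan, Lyra), (19, Gus, Vega), (2, Sam, Vega), (24, Rae, Delta), (38, Zed, Omega), (5, Wes, Atlas), (7, Rae, Helix)}

Joining Product and Sale on qty yields {(Rae, 11, 7, 15, Gamma), (Rae, 11, 7, 17, Gamma), (Rae, 11, 7, 30, Helix), (Sam, 15, 2, 35, Vega)}.
σ[pname != Gamma]: keep tuples satisfying pname != Gamma → {(Rae, 11, 7, 30, Helix), (Sam, 15, 2, 35, Vega)}
π[cid, pname, cname]: project onto (cid, pname, cname) → {(2, Vega, Sam), (7, Helix, Rae)}
σ[pname != Gamma]: keep tuples satisfying pname != Gamma → {(14, Lyra, Yan), (19, Vega, Gus), (24, Delta, Rae), (38, Omega, Zed), (5, Atlas, Wes)}
Set union of the two operands is {(14, Lyra, Yan), (19, Vega, Gus), (2, Vega, Sam), (24, Delta, Rae), (38, Omega, Zed), (5, Atlas, Wes), (7, Helix, Rae)}.
π[cid, cname, pname]: project onto (cid, cname, pname) → {(14, Yan, Lyra), (19, Gus, Vega), (2, Sam, Vega), (24, Rae, Delta), (38, Zed, Omega), (5, Wes, Atlas), (7, Rae, Helix)}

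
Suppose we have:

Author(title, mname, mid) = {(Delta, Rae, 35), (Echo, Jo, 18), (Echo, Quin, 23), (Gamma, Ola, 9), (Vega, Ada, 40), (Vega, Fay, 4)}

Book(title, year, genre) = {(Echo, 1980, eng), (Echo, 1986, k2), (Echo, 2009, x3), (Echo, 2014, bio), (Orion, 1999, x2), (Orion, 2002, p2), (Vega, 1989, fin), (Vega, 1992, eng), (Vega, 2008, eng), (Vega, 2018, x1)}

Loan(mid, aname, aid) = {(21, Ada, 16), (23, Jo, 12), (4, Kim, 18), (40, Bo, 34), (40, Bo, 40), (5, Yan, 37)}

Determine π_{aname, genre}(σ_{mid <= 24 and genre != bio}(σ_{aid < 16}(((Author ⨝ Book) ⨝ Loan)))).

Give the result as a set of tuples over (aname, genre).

Author ⋈ Book (natural join on title): {(Echo, Jo, 18, 1980, eng), (Echo, Jo, 18, 1986, k2), (Echo, Jo, 18, 2009, x3), (Echo, Jo, 18, 2014, bio), (Echo, Quin, 23, 1980, eng), (Echo, Quin, 23, 1986, k2), (Echo, Quin, 23, 2009, x3), (Echo, Quin, 23, 2014, bio), (Vega, Ada, 40, 1989, fin), (Vega, Ada, 40, 1992, eng), (Vega, Ada, 40, 2008, eng), (Vega, Ada, 40, 2018, x1), (Vega, Fay, 4, 1989, fin), (Vega, Fay, 4, 1992, eng), (Vega, Fay, 4, 2008, eng), (Vega, Fay, 4, 2018, x1)}
(Author ⨝ Book) ⋈ Loan (natural join on mid): {(Echo, Quin, 23, 1980, eng, Jo, 12), (Echo, Quin, 23, 1986, k2, Jo, 12), (Echo, Quin, 23, 2009, x3, Jo, 12), (Echo, Quin, 23, 2014, bio, Jo, 12), (Vega, Ada, 40, 1989, fin, Bo, 34), (Vega, Ada, 40, 1989, fin, Bo, 40), (Vega, Ada, 40, 1992, eng, Bo, 34), (Vega, Ada, 40, 1992, eng, Bo, 40), (Vega, Ada, 40, 2008, eng, Bo, 34), (Vega, Ada, 40, 2008, eng, Bo, 40), (Vega, Ada, 40, 2018, x1, Bo, 34), (Vega, Ada, 40, 2018, x1, Bo, 40), (Vega, Fay, 4, 1989, fin, Kim, 18), (Vega, Fay, 4, 1992, eng, Kim, 18), (Vega, Fay, 4, 2008, eng, Kim, 18), (Vega, Fay, 4, 2018, x1, Kim, 18)}
σ[aid < 16]: keep tuples satisfying aid < 16 → {(Echo, Quin, 23, 1980, eng, Jo, 12), (Echo, Quin, 23, 1986, k2, Jo, 12), (Echo, Quin, 23, 2009, x3, Jo, 12), (Echo, Quin, 23, 2014, bio, Jo, 12)}
σ[mid <= 24 and genre != bio]: keep tuples satisfying mid <= 24 and genre != bio → {(Echo, Quin, 23, 1980, eng, Jo, 12), (Echo, Quin, 23, 1986, k2, Jo, 12), (Echo, Quin, 23, 2009, x3, Jo, 12)}
π[aname, genre]: project onto (aname, genre) → {(Jo, eng), (Jo, k2), (Jo, x3)}

{(Jo, eng), (Jo, k2), (Jo, x3)}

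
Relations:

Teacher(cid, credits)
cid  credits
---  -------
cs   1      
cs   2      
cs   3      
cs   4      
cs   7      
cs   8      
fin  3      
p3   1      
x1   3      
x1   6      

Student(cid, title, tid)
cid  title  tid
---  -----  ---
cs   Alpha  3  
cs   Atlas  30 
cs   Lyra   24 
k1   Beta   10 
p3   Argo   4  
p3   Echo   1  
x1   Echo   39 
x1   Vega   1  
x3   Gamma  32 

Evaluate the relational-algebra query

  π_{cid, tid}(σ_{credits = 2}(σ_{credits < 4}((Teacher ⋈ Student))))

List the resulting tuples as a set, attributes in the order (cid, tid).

Natural join on cid: {(cs, 1, Alpha, 3), (cs, 1, Atlas, 30), (cs, 1, Lyra, 24), (cs, 2, Alpha, 3), (cs, 2, Atlas, 30), (cs, 2, Lyra, 24), (cs, 3, Alpha, 3), (cs, 3, Atlas, 30), (cs, 3, Lyra, 24), (cs, 4, Alpha, 3), (cs, 4, Atlas, 30), (cs, 4, Lyra, 24), (cs, 7, Alpha, 3), (cs, 7, Atlas, 30), (cs, 7, Lyra, 24), (cs, 8, Alpha, 3), (cs, 8, Atlas, 30), (cs, 8, Lyra, 24), (p3, 1, Argo, 4), (p3, 1, Echo, 1), (x1, 3, Echo, 39), (x1, 3, Vega, 1), (x1, 6, Echo, 39), (x1, 6, Vega, 1)}
σ[credits < 4]: keep tuples satisfying credits < 4 → {(cs, 1, Alpha, 3), (cs, 1, Atlas, 30), (cs, 1, Lyra, 24), (cs, 2, Alpha, 3), (cs, 2, Atlas, 30), (cs, 2, Lyra, 24), (cs, 3, Alpha, 3), (cs, 3, Atlas, 30), (cs, 3, Lyra, 24), (p3, 1, Argo, 4), (p3, 1, Echo, 1), (x1, 3, Echo, 39), (x1, 3, Vega, 1)}
σ[credits = 2]: keep tuples satisfying credits = 2 → {(cs, 2, Alpha, 3), (cs, 2, Atlas, 30), (cs, 2, Lyra, 24)}
Projecting to cid, tid: {(cs, 24), (cs, 3), (cs, 30)}

{(cs, 24), (cs, 3), (cs, 30)}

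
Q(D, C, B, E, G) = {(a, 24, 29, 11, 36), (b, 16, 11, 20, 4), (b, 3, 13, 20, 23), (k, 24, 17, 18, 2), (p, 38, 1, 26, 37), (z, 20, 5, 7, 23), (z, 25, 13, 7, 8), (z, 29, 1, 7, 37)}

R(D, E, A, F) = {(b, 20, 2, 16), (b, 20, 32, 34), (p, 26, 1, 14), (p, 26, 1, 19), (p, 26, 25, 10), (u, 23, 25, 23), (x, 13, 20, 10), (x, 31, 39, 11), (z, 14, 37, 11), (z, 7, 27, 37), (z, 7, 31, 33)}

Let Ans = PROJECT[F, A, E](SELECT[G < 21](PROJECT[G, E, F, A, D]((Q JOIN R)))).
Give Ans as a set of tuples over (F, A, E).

Joining Q and R on D, E yields {(b, 16, 11, 20, 4, 2, 16), (b, 16, 11, 20, 4, 32, 34), (b, 3, 13, 20, 23, 2, 16), (b, 3, 13, 20, 23, 32, 34), (p, 38, 1, 26, 37, 1, 14), (p, 38, 1, 26, 37, 1, 19), (p, 38, 1, 26, 37, 25, 10), (z, 20, 5, 7, 23, 27, 37), (z, 20, 5, 7, 23, 31, 33), (z, 25, 13, 7, 8, 27, 37), (z, 25, 13, 7, 8, 31, 33), (z, 29, 1, 7, 37, 27, 37), (z, 29, 1, 7, 37, 31, 33)}.
π[G, E, F, A, D]: project onto (G, E, F, A, D) → {(23, 20, 16, 2, b), (23, 20, 34, 32, b), (23, 7, 33, 31, z), (23, 7, 37, 27, z), (37, 26, 10, 25, p), (37, 26, 14, 1, p), (37, 26, 19, 1, p), (37, 7, 33, 31, z), (37, 7, 37, 27, z), (4, 20, 16, 2, b), (4, 20, 34, 32, b), (8, 7, 33, 31, z), (8, 7, 37, 27, z)}
Filtering on G < 21 leaves {(4, 20, 16, 2, b), (4, 20, 34, 32, b), (8, 7, 33, 31, z), (8, 7, 37, 27, z)}.
π[F, A, E]: project onto (F, A, E) → {(16, 2, 20), (33, 31, 7), (34, 32, 20), (37, 27, 7)}

{(16, 2, 20), (33, 31, 7), (34, 32, 20), (37, 27, 7)}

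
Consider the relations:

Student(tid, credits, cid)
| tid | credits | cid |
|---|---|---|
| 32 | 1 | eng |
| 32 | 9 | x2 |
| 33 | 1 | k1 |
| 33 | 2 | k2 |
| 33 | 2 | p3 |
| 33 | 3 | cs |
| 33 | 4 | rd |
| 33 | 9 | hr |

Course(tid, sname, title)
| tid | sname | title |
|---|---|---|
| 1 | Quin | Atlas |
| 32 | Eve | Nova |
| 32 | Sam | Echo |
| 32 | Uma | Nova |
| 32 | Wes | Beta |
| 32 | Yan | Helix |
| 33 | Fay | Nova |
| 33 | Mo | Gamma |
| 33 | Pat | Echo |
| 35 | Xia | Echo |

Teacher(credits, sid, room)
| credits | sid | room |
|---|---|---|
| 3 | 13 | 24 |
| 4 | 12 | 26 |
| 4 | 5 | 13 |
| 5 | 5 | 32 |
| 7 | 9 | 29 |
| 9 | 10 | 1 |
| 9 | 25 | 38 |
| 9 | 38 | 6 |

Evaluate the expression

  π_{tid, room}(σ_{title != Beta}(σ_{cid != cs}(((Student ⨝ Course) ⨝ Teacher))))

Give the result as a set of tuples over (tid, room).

{(32, 1), (32, 38), (32, 6), (33, 1), (33, 13), (33, 26), (33, 38), (33, 6)}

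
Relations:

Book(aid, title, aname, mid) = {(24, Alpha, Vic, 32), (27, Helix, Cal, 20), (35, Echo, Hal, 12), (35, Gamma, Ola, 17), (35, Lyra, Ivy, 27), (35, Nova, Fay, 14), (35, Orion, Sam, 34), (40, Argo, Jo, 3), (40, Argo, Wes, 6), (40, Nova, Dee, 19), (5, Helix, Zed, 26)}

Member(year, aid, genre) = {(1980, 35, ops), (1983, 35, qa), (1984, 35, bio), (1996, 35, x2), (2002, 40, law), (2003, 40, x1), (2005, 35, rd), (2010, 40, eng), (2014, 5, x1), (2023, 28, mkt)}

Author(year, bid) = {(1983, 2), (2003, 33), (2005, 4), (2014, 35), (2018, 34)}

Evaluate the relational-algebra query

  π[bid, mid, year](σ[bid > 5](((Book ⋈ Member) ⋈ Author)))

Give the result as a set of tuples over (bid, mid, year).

{(33, 19, 2003), (33, 3, 2003), (33, 6, 2003), (35, 26, 2014)}

Joining Book and Member on aid yields {(35, Echo, Hal, 12, 1980, ops), (35, Echo, Hal, 12, 1983, qa), (35, Echo, Hal, 12, 1984, bio), (35, Echo, Hal, 12, 1996, x2), (35, Echo, Hal, 12, 2005, rd), (35, Gamma, Ola, 17, 1980, ops), (35, Gamma, Ola, 17, 1983, qa), (35, Gamma, Ola, 17, 1984, bio), (35, Gamma, Ola, 17, 1996, x2), (35, Gamma, Ola, 17, 2005, rd), (35, Lyra, Ivy, 27, 1980, ops), (35, Lyra, Ivy, 27, 1983, qa), (35, Lyra, Ivy, 27, 1984, bio), (35, Lyra, Ivy, 27, 1996, x2), (35, Lyra, Ivy, 27, 2005, rd), (35, Nova, Fay, 14, 1980, ops), (35, Nova, Fay, 14, 1983, qa), (35, Nova, Fay, 14, 1984, bio), (35, Nova, Fay, 14, 1996, x2), (35, Nova, Fay, 14, 2005, rd), (35, Orion, Sam, 34, 1980, ops), (35, Orion, Sam, 34, 1983, qa), (35, Orion, Sam, 34, 1984, bio), (35, Orion, Sam, 34, 1996, x2), (35, Orion, Sam, 34, 2005, rd), (40, Argo, Jo, 3, 2002, law), (40, Argo, Jo, 3, 2003, x1), (40, Argo, Jo, 3, 2010, eng), (40, Argo, Wes, 6, 2002, law), (40, Argo, Wes, 6, 2003, x1), (40, Argo, Wes, 6, 2010, eng), (40, Nova, Dee, 19, 2002, law), (40, Nova, Dee, 19, 2003, x1), (40, Nova, Dee, 19, 2010, eng), (5, Helix, Zed, 26, 2014, x1)}.
Joining (Book ⋈ Member) and Author on year yields {(35, Echo, Hal, 12, 1983, qa, 2), (35, Echo, Hal, 12, 2005, rd, 4), (35, Gamma, Ola, 17, 1983, qa, 2), (35, Gamma, Ola, 17, 2005, rd, 4), (35, Lyra, Ivy, 27, 1983, qa, 2), (35, Lyra, Ivy, 27, 2005, rd, 4), (35, Nova, Fay, 14, 1983, qa, 2), (35, Nova, Fay, 14, 2005, rd, 4), (35, Orion, Sam, 34, 1983, qa, 2), (35, Orion, Sam, 34, 2005, rd, 4), (40, Argo, Jo, 3, 2003, x1, 33), (40, Argo, Wes, 6, 2003, x1, 33), (40, Nova, Dee, 19, 2003, x1, 33), (5, Helix, Zed, 26, 2014, x1, 35)}.
Apply σ_{bid > 5}; surviving tuples: {(40, Argo, Jo, 3, 2003, x1, 33), (40, Argo, Wes, 6, 2003, x1, 33), (40, Nova, Dee, 19, 2003, x1, 33), (5, Helix, Zed, 26, 2014, x1, 35)}
Keep only column(s) bid, mid, year: {(33, 19, 2003), (33, 3, 2003), (33, 6, 2003), (35, 26, 2014)}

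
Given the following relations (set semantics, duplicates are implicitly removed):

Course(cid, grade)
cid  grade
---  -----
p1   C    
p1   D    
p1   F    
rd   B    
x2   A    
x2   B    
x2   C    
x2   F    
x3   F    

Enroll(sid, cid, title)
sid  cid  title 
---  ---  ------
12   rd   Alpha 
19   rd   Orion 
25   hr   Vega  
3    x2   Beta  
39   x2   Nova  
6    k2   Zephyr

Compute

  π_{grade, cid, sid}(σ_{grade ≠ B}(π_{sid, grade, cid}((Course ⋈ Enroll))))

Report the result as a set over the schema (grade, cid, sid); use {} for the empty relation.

{(A, x2, 3), (A, x2, 39), (C, x2, 3), (C, x2, 39), (F, x2, 3), (F, x2, 39)}

Natural join on cid: {(rd, B, 12, Alpha), (rd, B, 19, Orion), (x2, A, 3, Beta), (x2, A, 39, Nova), (x2, B, 3, Beta), (x2, B, 39, Nova), (x2, C, 3, Beta), (x2, C, 39, Nova), (x2, F, 3, Beta), (x2, F, 39, Nova)}
Projecting to sid, grade, cid: {(12, B, rd), (19, B, rd), (3, A, x2), (3, B, x2), (3, C, x2), (3, F, x2), (39, A, x2), (39, B, x2), (39, C, x2), (39, F, x2)}
σ[grade ≠ B]: keep tuples satisfying grade ≠ B → {(3, A, x2), (3, C, x2), (3, F, x2), (39, A, x2), (39, C, x2), (39, F, x2)}
Projecting to grade, cid, sid: {(A, x2, 3), (A, x2, 39), (C, x2, 3), (C, x2, 39), (F, x2, 3), (F, x2, 39)}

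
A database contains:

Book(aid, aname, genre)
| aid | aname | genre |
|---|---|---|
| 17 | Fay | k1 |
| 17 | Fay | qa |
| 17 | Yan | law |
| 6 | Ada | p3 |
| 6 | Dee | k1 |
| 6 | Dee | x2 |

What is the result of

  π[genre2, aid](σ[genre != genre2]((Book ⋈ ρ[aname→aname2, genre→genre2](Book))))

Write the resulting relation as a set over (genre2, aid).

{(k1, 17), (k1, 6), (law, 17), (p3, 6), (qa, 17), (x2, 6)}

ρ[aname→aname2, genre→genre2]: schema becomes (aid, aname2, genre2); tuples unchanged.
Natural join on aid: {(17, Fay, k1, Fay, k1), (17, Fay, k1, Fay, qa), (17, Fay, k1, Yan, law), (17, Fay, qa, Fay, k1), (17, Fay, qa, Fay, qa), (17, Fay, qa, Yan, law), (17, Yan, law, Fay, k1), (17, Yan, law, Fay, qa), (17, Yan, law, Yan, law), (6, Ada, p3, Ada, p3), (6, Ada, p3, Dee, k1), (6, Ada, p3, Dee, x2), (6, Dee, k1, Ada, p3), (6, Dee, k1, Dee, k1), (6, Dee, k1, Dee, x2), (6, Dee, x2, Ada, p3), (6, Dee, x2, Dee, k1), (6, Dee, x2, Dee, x2)}
Selection genre != genre2: {(17, Fay, k1, Fay, qa), (17, Fay, k1, Yan, law), (17, Fay, qa, Fay, k1), (17, Fay, qa, Yan, law), (17, Yan, law, Fay, k1), (17, Yan, law, Fay, qa), (6, Ada, p3, Dee, k1), (6, Ada, p3, Dee, x2), (6, Dee, k1, Ada, p3), (6, Dee, k1, Dee, x2), (6, Dee, x2, Ada, p3), (6, Dee, x2, Dee, k1)}
Keep only column(s) genre2, aid (6 duplicate(s) eliminated): {(k1, 17), (k1, 6), (law, 17), (p3, 6), (qa, 17), (x2, 6)}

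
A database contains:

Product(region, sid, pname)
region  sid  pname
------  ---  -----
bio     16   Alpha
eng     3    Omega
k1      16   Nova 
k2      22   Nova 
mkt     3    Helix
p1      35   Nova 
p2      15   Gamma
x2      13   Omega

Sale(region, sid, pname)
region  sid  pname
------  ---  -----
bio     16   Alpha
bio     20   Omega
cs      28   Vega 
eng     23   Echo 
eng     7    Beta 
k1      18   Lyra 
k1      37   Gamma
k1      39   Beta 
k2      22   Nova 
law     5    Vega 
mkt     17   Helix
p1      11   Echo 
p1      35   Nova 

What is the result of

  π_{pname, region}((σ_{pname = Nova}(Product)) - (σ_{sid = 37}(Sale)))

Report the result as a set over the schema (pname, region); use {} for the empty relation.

Selection pname = Nova: {(k1, 16, Nova), (k2, 22, Nova), (p1, 35, Nova)}
Selection sid = 37: {(k1, 37, Gamma)}
Taking the difference: {(k1, 16, Nova), (k2, 22, Nova), (p1, 35, Nova)}
π[pname, region]: project onto (pname, region) → {(Nova, k1), (Nova, k2), (Nova, p1)}

{(Nova, k1), (Nova, k2), (Nova, p1)}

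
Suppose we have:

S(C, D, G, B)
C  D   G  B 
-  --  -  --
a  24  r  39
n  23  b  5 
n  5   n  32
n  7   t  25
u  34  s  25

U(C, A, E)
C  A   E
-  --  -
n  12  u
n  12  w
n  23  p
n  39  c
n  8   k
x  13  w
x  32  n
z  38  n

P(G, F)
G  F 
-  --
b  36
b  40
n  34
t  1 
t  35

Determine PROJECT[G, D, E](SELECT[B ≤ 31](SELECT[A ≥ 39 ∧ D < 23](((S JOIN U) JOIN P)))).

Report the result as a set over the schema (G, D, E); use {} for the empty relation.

{(t, 7, c)}

Joining S and U on C yields {(n, 23, b, 5, 12, u), (n, 23, b, 5, 12, w), (n, 23, b, 5, 23, p), (n, 23, b, 5, 39, c), (n, 23, b, 5, 8, k), (n, 5, n, 32, 12, u), (n, 5, n, 32, 12, w), (n, 5, n, 32, 23, p), (n, 5, n, 32, 39, c), (n, 5, n, 32, 8, k), (n, 7, t, 25, 12, u), (n, 7, t, 25, 12, w), (n, 7, t, 25, 23, p), (n, 7, t, 25, 39, c), (n, 7, t, 25, 8, k)}.
Joining (S JOIN U) and P on G yields {(n, 23, b, 5, 12, u, 36), (n, 23, b, 5, 12, u, 40), (n, 23, b, 5, 12, w, 36), (n, 23, b, 5, 12, w, 40), (n, 23, b, 5, 23, p, 36), (n, 23, b, 5, 23, p, 40), (n, 23, b, 5, 39, c, 36), (n, 23, b, 5, 39, c, 40), (n, 23, b, 5, 8, k, 36), (n, 23, b, 5, 8, k, 40), (n, 5, n, 32, 12, u, 34), (n, 5, n, 32, 12, w, 34), (n, 5, n, 32, 23, p, 34), (n, 5, n, 32, 39, c, 34), (n, 5, n, 32, 8, k, 34), (n, 7, t, 25, 12, u, 1), (n, 7, t, 25, 12, u, 35), (n, 7, t, 25, 12, w, 1), (n, 7, t, 25, 12, w, 35), (n, 7, t, 25, 23, p, 1), (n, 7, t, 25, 23, p, 35), (n, 7, t, 25, 39, c, 1), (n, 7, t, 25, 39, c, 35), (n, 7, t, 25, 8, k, 1), (n, 7, t, 25, 8, k, 35)}.
σ[A ≥ 39 ∧ D < 23]: keep tuples satisfying A ≥ 39 ∧ D < 23 → {(n, 5, n, 32, 39, c, 34), (n, 7, t, 25, 39, c, 1), (n, 7, t, 25, 39, c, 35)}
σ[B ≤ 31]: keep tuples satisfying B ≤ 31 → {(n, 7, t, 25, 39, c, 1), (n, 7, t, 25, 39, c, 35)}
π_{G, D, E} gives {(t, 7, c)} (1 duplicate(s) eliminated).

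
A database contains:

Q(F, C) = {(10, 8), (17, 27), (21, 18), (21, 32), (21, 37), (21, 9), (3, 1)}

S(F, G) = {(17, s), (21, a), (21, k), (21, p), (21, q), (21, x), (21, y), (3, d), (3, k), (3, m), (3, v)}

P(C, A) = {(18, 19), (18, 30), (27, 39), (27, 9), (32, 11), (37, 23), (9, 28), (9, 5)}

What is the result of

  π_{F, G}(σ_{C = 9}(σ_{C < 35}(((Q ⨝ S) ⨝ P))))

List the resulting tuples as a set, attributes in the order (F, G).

{(21, a), (21, k), (21, p), (21, q), (21, x), (21, y)}

Q ⋈ S (natural join on F): {(17, 27, s), (21, 18, a), (21, 18, k), (21, 18, p), (21, 18, q), (21, 18, x), (21, 18, y), (21, 32, a), (21, 32, k), (21, 32, p), (21, 32, q), (21, 32, x), (21, 32, y), (21, 37, a), (21, 37, k), (21, 37, p), (21, 37, q), (21, 37, x), (21, 37, y), (21, 9, a), (21, 9, k), (21, 9, p), (21, 9, q), (21, 9, x), (21, 9, y), (3, 1, d), (3, 1, k), (3, 1, m), (3, 1, v)}
(Q ⨝ S) ⋈ P (natural join on C): {(17, 27, s, 39), (17, 27, s, 9), (21, 18, a, 19), (21, 18, a, 30), (21, 18, k, 19), (21, 18, k, 30), (21, 18, p, 19), (21, 18, p, 30), (21, 18, q, 19), (21, 18, q, 30), (21, 18, x, 19), (21, 18, x, 30), (21, 18, y, 19), (21, 18, y, 30), (21, 32, a, 11), (21, 32, k, 11), (21, 32, p, 11), (21, 32, q, 11), (21, 32, x, 11), (21, 32, y, 11), (21, 37, a, 23), (21, 37, k, 23), (21, 37, p, 23), (21, 37, q, 23), (21, 37, x, 23), (21, 37, y, 23), (21, 9, a, 28), (21, 9, a, 5), (21, 9, k, 28), (21, 9, k, 5), (21, 9, p, 28), (21, 9, p, 5), (21, 9, q, 28), (21, 9, q, 5), (21, 9, x, 28), (21, 9, x, 5), (21, 9, y, 28), (21, 9, y, 5)}
Filtering on C < 35 leaves {(17, 27, s, 39), (17, 27, s, 9), (21, 18, a, 19), (21, 18, a, 30), (21, 18, k, 19), (21, 18, k, 30), (21, 18, p, 19), (21, 18, p, 30), (21, 18, q, 19), (21, 18, q, 30), (21, 18, x, 19), (21, 18, x, 30), (21, 18, y, 19), (21, 18, y, 30), (21, 32, a, 11), (21, 32, k, 11), (21, 32, p, 11), (21, 32, q, 11), (21, 32, x, 11), (21, 32, y, 11), (21, 9, a, 28), (21, 9, a, 5), (21, 9, k, 28), (21, 9, k, 5), (21, 9, p, 28), (21, 9, p, 5), (21, 9, q, 28), (21, 9, q, 5), (21, 9, x, 28), (21, 9, x, 5), (21, 9, y, 28), (21, 9, y, 5)}.
Filtering on C = 9 leaves {(21, 9, a, 28), (21, 9, a, 5), (21, 9, k, 28), (21, 9, k, 5), (21, 9, p, 28), (21, 9, p, 5), (21, 9, q, 28), (21, 9, q, 5), (21, 9, x, 28), (21, 9, x, 5), (21, 9, y, 28), (21, 9, y, 5)}.
Keep only column(s) F, G (6 duplicate(s) eliminated): {(21, a), (21, k), (21, p), (21, q), (21, x), (21, y)}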